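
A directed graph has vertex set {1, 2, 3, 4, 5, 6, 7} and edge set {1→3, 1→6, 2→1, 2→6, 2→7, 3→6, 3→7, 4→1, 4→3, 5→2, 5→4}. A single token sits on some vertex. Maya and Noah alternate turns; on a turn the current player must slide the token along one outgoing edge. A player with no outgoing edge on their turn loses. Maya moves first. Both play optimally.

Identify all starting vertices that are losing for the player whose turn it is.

4, 6, 7

Build the W/L table. Terminal = L. A non-terminal position is W if it has a move to some L; otherwise it is L.
Every edge goes from a vertex to one that appears earlier in the order 6, 7, 3, 1, 4, 2, 5, so processing vertices in that order labels each vertex after all of its successors.
6: no outgoing edge → L
7: no outgoing edge → L
3: →7(L), so W
1: →6(L), so W
4: →1(W), 3(W) — all W, so L
2: →7(L), so W
5: →4(L), so W
The losing starting vertices are exactly the entries labelled L in this table (3 of them).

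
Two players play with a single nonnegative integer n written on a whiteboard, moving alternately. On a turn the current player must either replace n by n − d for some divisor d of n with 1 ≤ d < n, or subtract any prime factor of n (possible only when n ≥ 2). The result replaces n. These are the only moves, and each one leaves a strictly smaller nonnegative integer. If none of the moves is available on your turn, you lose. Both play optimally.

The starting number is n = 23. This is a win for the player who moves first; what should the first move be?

Move to 0.

Work bottom-up. With no move the player to move loses. Otherwise the position is W if at least one move leads to an L position for the opponent, and L if every move leads to a W.
n=0: no move → L
n=1: no move → L
n=2: can move to 0, which is L ⇒ W
n=3: can move to 0, which is L ⇒ W
n=4: moves to 2(W), 3(W); every one is W ⇒ L
n=5: can move to 0, which is L ⇒ W
n=6: can move to 4, which is L ⇒ W
n=7: can move to 0, which is L ⇒ W
n=8: can move to 4, which is L ⇒ W
n=9: moves to 6(W), 8(W); every one is W ⇒ L
n=10: can move to 9, which is L ⇒ W
n=11: can move to 0, which is L ⇒ W
n=12: can move to 9, which is L ⇒ W
n=13: can move to 0, which is L ⇒ W
n=14: moves to 7(W), 12(W), 13(W); every one is W ⇒ L
n=15: can move to 14, which is L ⇒ W
n=16: can move to 14, which is L ⇒ W
n=17: can move to 0, which is L ⇒ W
n=18: can move to 9, which is L ⇒ W
n=19: can move to 0, which is L ⇒ W
n=20: moves to 10(W), 15(W), 16(W), 18(W), 19(W); every one is W ⇒ L
n=21: can move to 14, which is L ⇒ W
n=22: can move to 20, which is L ⇒ W
n=23: can move to 0, which is L ⇒ W
From 23, the L positions reachable in one move are: 0.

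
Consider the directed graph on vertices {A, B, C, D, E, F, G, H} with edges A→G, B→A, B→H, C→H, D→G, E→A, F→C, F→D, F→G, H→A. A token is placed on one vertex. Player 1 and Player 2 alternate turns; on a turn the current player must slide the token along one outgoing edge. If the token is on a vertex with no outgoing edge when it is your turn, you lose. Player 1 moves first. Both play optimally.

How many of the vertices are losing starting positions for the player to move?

3

Positions with no move are L. A position that does have a move is losing for the player to move precisely when every available move leads to a winning position for the opponent. Fill in the labels:
Every edge goes from a vertex to one that appears earlier in the order G, A, E, H, D, B, C, F, so processing vertices in that order labels each vertex after all of its successors.
G: no outgoing edge → L
A: reaches L-position G → W
E: only reaches A(W), which is W → L
H: only reaches A(W), which is W → L
D: reaches L-position G → W
B: reaches L-position H → W
C: reaches L-position H → W
F: reaches L-position G → W
The L vertices are E, G, H; that is 3 in all.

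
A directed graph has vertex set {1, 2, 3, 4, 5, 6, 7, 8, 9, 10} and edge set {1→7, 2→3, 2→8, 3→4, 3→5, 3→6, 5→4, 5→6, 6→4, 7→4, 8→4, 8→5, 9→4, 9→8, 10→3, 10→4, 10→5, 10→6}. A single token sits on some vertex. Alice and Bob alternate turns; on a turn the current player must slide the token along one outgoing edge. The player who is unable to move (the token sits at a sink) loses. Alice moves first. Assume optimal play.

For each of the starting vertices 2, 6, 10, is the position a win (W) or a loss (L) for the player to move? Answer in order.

Build the W/L table. Terminal = L. A non-terminal position is W if it has a move to some L; otherwise it is L.
Every edge goes from a vertex to one that appears earlier in the order 4, 6, 5, 8, 3, 10, 9, 7, 2, 1, so processing vertices in that order labels each vertex after all of its successors.
4: no outgoing edge → L
6: →4(L), so W
5: →4(L), so W
8: →4(L), so W
3: →4(L), so W
10: →4(L), so W
9: →4(L), so W
7: →4(L), so W
2: →3(W), 8(W) — all W, so L
1: →7(W) only, which is W, so L

2: L, 6: W, 10: W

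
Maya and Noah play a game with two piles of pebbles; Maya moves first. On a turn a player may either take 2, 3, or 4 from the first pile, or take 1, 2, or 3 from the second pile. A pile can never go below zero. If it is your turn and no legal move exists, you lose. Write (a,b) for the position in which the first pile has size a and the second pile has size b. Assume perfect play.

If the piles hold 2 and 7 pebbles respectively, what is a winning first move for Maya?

Classify positions by backward induction: terminal positions (no move available) are L. From any other position, the mover wins iff some move reaches an L.
No move ever increases a pile, so every position that can arise here has a ≤ 2 and b ≤ 7; it is enough to label the cells with 0 ≤ a ≤ 2 and 0 ≤ b ≤ 7.
Every move lowers a or b (never raises either), so fill the grid row by row in increasing a, and left to right within a row: each cell's successors are then already labelled.
      b=0  b=1  b=2  b=3  b=4  b=5  b=6  b=7
a=0:    L    W    W    W    L    W    W    W
a=1:    L    W    W    W    L    W    W    W
a=2:    W    L    W    W    W    L    W    W
Cells with no legal move (terminal, hence L): (0,0), (1,0).
The remaining L cells, each justified by listing all of its moves:
(0,4): L (options (0,3)(W), (0,2)(W), (0,1)(W) are all W)
(1,4): L (options (1,3)(W), (1,2)(W), (1,1)(W) are all W)
(2,1): L (options (0,1)(W), (2,0)(W) are all W)
(2,5): L (options (0,5)(W), (2,4)(W), (2,3)(W), (2,2)(W) are all W)
Every other cell has at least one move into one of the L cells above, so it is W.
From (2,7), the L positions reachable in one move are: (2,5).

Move to (2,5).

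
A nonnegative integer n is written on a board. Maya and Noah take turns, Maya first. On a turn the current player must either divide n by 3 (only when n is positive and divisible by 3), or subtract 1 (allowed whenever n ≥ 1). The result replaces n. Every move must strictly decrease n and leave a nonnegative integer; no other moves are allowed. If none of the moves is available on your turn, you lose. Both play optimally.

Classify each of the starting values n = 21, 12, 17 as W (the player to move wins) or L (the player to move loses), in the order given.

21: W, 12: W, 17: L

Compute win/loss labels from the base case upward. A position with no move is L. Any other position is W if it can reach an L in one move, else L.
n=0: no move → L
n=1: reaches L-position 0 → W
n=2: only reaches 1(W), which is W → L
n=3: reaches L-position 2 → W
n=4: only reaches 3(W), which is W → L
n=5: reaches L-position 4 → W
n=6: reaches L-position 2 → W
n=7: only reaches 6(W), which is W → L
n=8: reaches L-position 7 → W
n=9: only reaches 3(W), 8(W), all W → L
n=10: reaches L-position 9 → W
n=11: only reaches 10(W), which is W → L
n=12: reaches L-position 4 → W
n=13: only reaches 12(W), which is W → L
n=14: reaches L-position 13 → W
n=15: only reaches 5(W), 14(W), all W → L
n=16: reaches L-position 15 → W
n=17: only reaches 16(W), which is W → L
n=18: reaches L-position 17 → W
n=19: only reaches 18(W), which is W → L
n=20: reaches L-position 19 → W
n=21: reaches L-position 7 → W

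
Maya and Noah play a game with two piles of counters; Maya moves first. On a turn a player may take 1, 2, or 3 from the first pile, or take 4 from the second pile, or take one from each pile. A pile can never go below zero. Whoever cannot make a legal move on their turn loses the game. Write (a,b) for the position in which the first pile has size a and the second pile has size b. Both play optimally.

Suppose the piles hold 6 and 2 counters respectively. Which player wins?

Maya wins.

Label each position W (a win for the player to move) or L (a loss). A position with no legal move is L; any other position is W exactly when some move reaches an L, and L when every move reaches a W.
No move ever increases a pile, so every position that can arise here has a ≤ 6 and b ≤ 2; it is enough to label the cells with 0 ≤ a ≤ 6 and 0 ≤ b ≤ 2.
Every move lowers a or b (never raises either), so fill the grid row by row in increasing a, and left to right within a row: each cell's successors are then already labelled.
      b=0  b=1  b=2
a=0:    L    L    L
a=1:    W    W    W
a=2:    W    W    W
a=3:    W    W    W
a=4:    L    L    L
a=5:    W    W    W
a=6:    W    W    W
Cells with no legal move (terminal, hence L): (0,0), (0,1), (0,2).
The remaining L cells, each justified by listing all of its moves:
(4,0): →(3,0)(W), (2,0)(W), (1,0)(W) — all W, so L
(4,1): →(3,1)(W), (2,1)(W), (1,1)(W), (3,0)(W) — all W, so L
(4,2): →(3,2)(W), (2,2)(W), (1,2)(W), (3,1)(W) — all W, so L
Every other cell has at least one move into one of the L cells above, so it is W.
From (6,2) Maya can move to (4,2), reaching an L position.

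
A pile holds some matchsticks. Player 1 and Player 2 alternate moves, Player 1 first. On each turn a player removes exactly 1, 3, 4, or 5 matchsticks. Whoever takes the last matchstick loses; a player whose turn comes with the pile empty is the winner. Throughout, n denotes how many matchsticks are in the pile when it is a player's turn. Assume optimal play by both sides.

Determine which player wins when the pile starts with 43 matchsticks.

Player 2 wins.

Work bottom-up. With no move the player to move wins. Otherwise the position is W if at least one move leads to an L position for the opponent, and L if every move leads to a W.
n=0: no move; the opponent has just taken the last matchstick and therefore loses → W
n=1: L (sole option 0(W) is W)
n=2: W (go to 1, an L position)
n=3: L (options 2(W), 0(W) are all W)
n=4: W (go to 3, an L position)
n=5: W (go to 1, an L position)
n=6: W (go to 3, an L position)
n=7: W (go to 3, an L position)
n=8: W (go to 3, an L position)
n=9: L (options 8(W), 6(W), 5(W), 4(W) are all W)
n=10: W (go to 9, an L position)
n=11: L (options 10(W), 8(W), 7(W), 6(W) are all W)
n=12: W (go to 11, an L position)
n=13: W (go to 9, an L position)
n=14: W (go to 11, an L position)
n=15: W (go to 11, an L position)
n=16: W (go to 11, an L position)
n=17: L (options 16(W), 14(W), 13(W), 12(W) are all W)
n=18: W (go to 17, an L position)
n=19: L (options 18(W), 16(W), 15(W), 14(W) are all W)
n=20: W (go to 19, an L position)
n=21: W (go to 17, an L position)
n=22: W (go to 19, an L position)
n=23: W (go to 19, an L position)
n=24: W (go to 19, an L position)
n=25: L (options 24(W), 22(W), 21(W), 20(W) are all W)
n=26: W (go to 25, an L position)
n=27: L (options 26(W), 24(W), 23(W), 22(W) are all W)
n=28: W (go to 27, an L position)
n=29: W (go to 25, an L position)
n=30: W (go to 27, an L position)
n=31: W (go to 27, an L position)
n=32: W (go to 27, an L position)
n=33: L (options 32(W), 30(W), 29(W), 28(W) are all W)
n=34: W (go to 33, an L position)
n=35: L (options 34(W), 32(W), 31(W), 30(W) are all W)
n=36: W (go to 35, an L position)
n=37: W (go to 33, an L position)
n=38: W (go to 35, an L position)
n=39: W (go to 35, an L position)
n=40: W (go to 35, an L position)
n=41: L (options 40(W), 38(W), 37(W), 36(W) are all W)
n=42: W (go to 41, an L position)
n=43: L (options 42(W), 40(W), 39(W), 38(W) are all W)
The starting position 43 is L: whatever Player 1 does, the opponent receives a W position.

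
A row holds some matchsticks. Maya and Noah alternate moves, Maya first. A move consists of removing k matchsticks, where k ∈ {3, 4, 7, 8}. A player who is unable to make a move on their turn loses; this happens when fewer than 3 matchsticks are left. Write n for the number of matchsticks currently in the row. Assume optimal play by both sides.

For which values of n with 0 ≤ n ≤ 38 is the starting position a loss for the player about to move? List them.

Compute win/loss labels from the base case upward. A position with no move is L. Any other position is W if it can reach an L in one move, else L.
n=0: no move → L
n=1: no move → L
n=2: no move → L
n=3: can move to 0, which is L ⇒ W
n=4: can move to 1, which is L ⇒ W
n=5: can move to 2, which is L ⇒ W
n=6: can move to 2, which is L ⇒ W
n=7: can move to 0, which is L ⇒ W
n=8: can move to 1, which is L ⇒ W
n=9: can move to 2, which is L ⇒ W
n=10: can move to 2, which is L ⇒ W
n=11: moves to 8(W), 7(W), 4(W), 3(W); every one is W ⇒ L
n=12: moves to 9(W), 8(W), 5(W), 4(W); every one is W ⇒ L
n=13: moves to 10(W), 9(W), 6(W), 5(W); every one is W ⇒ L
n=14: can move to 11, which is L ⇒ W
n=15: can move to 12, which is L ⇒ W
n=16: can move to 13, which is L ⇒ W
n=17: can move to 13, which is L ⇒ W
n=18: can move to 11, which is L ⇒ W
n=19: can move to 12, which is L ⇒ W
n=20: can move to 13, which is L ⇒ W
n=21: can move to 13, which is L ⇒ W
n=22: moves to 19(W), 18(W), 15(W), 14(W); every one is W ⇒ L
n=23: moves to 20(W), 19(W), 16(W), 15(W); every one is W ⇒ L
n=24: moves to 21(W), 20(W), 17(W), 16(W); every one is W ⇒ L
n=25: can move to 22, which is L ⇒ W
n=26: can move to 23, which is L ⇒ W
n=27: can move to 24, which is L ⇒ W
n=28: can move to 24, which is L ⇒ W
n=29: can move to 22, which is L ⇒ W
n=30: can move to 23, which is L ⇒ W
n=31: can move to 24, which is L ⇒ W
n=32: can move to 24, which is L ⇒ W
n=33: moves to 30(W), 29(W), 26(W), 25(W); every one is W ⇒ L
n=34: moves to 31(W), 30(W), 27(W), 26(W); every one is W ⇒ L
n=35: moves to 32(W), 31(W), 28(W), 27(W); every one is W ⇒ L
n=36: can move to 33, which is L ⇒ W
n=37: can move to 34, which is L ⇒ W
n=38: can move to 35, which is L ⇒ W
The losing starting values of n are exactly the entries labelled L in this table (12 of them).

0, 1, 2, 11, 12, 13, 22, 23, 24, 33, 34, 35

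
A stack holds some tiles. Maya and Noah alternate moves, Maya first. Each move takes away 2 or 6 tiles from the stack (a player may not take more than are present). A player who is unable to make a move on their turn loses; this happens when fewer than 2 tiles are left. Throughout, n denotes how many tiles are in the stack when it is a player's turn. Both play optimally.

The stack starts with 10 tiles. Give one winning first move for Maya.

Remove 2, leaving 8.

Build the W/L table. Terminal = L. A non-terminal position is W if it has a move to some L; otherwise it is L.
n=0: no move → L
n=1: no move → L
n=2: W (go to 0, an L position)
n=3: W (go to 1, an L position)
n=4: L (sole option 2(W) is W)
n=5: L (sole option 3(W) is W)
n=6: W (go to 4, an L position)
n=7: W (go to 5, an L position)
n=8: L (options 6(W), 2(W) are all W)
n=9: L (options 7(W), 3(W) are all W)
n=10: W (go to 8, an L position)
From 10, the L positions reachable in one move are: 8, 4. Any move reaching one of these is winning.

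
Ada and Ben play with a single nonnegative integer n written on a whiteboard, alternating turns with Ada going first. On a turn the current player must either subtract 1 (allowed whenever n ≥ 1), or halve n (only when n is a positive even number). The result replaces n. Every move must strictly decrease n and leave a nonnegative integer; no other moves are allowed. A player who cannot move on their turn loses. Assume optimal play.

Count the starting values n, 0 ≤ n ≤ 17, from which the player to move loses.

Positions with no move are L. A position that does have a move is losing for the player to move precisely when every available move leads to a winning position for the opponent. Fill in the labels:
n=0: no move → L
n=1: can move to 0, which is L ⇒ W
n=2: the only move is to 1(W), a W ⇒ L
n=3: can move to 2, which is L ⇒ W
n=4: can move to 2, which is L ⇒ W
n=5: the only move is to 4(W), a W ⇒ L
n=6: can move to 5, which is L ⇒ W
n=7: the only move is to 6(W), a W ⇒ L
n=8: can move to 7, which is L ⇒ W
n=9: the only move is to 8(W), a W ⇒ L
n=10: can move to 5, which is L ⇒ W
n=11: the only move is to 10(W), a W ⇒ L
n=12: can move to 11, which is L ⇒ W
n=13: the only move is to 12(W), a W ⇒ L
n=14: can move to 7, which is L ⇒ W
n=15: the only move is to 14(W), a W ⇒ L
n=16: can move to 15, which is L ⇒ W
n=17: the only move is to 16(W), a W ⇒ L
L entries with 0 ≤ n ≤ 17: n = 0, 2, 5, 7, 9, 11, 13, 15, 17; that makes 9.

9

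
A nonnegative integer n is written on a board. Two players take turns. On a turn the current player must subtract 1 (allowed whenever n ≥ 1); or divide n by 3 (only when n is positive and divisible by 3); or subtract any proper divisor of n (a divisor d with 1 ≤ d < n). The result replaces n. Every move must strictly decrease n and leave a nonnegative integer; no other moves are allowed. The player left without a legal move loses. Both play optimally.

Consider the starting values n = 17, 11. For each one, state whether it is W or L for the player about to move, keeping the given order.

Use the standard recursion: the mover loses at a terminal position; elsewhere, the mover wins exactly when some move hands the opponent an L position.
n=0: no move → L
n=1: →0(L), so W
n=2: →1(W) only, which is W, so L
n=3: →2(L), so W
n=4: →2(L), so W
n=5: →4(W) only, which is W, so L
n=6: →2(L), so W
n=7: →6(W) only, which is W, so L
n=8: →7(L), so W
n=9: →3(W), 6(W), 8(W) — all W, so L
n=10: →5(L), so W
n=11: →10(W) only, which is W, so L
n=12: →9(L), so W
n=13: →12(W) only, which is W, so L
n=14: →7(L), so W
n=15: →5(L), so W
n=16: →8(W), 12(W), 14(W), 15(W) — all W, so L
n=17: →16(L), so W

17: W, 11: L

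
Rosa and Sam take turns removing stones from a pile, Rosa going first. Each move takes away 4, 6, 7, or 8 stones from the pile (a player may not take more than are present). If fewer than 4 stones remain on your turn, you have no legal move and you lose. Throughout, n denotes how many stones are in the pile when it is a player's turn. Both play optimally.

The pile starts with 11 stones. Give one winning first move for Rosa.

Use the standard recursion: the mover loses at a terminal position; elsewhere, the mover wins exactly when some move hands the opponent an L position.
n=0: no move → L
n=1: no move → L
n=2: no move → L
n=3: no move → L
n=4: →0(L), so W
n=5: →1(L), so W
n=6: →2(L), so W
n=7: →3(L), so W
n=8: →2(L), so W
n=9: →3(L), so W
n=10: →3(L), so W
n=11: →3(L), so W
From 11, the L positions reachable in one move are: 3.

Remove 8, leaving 3.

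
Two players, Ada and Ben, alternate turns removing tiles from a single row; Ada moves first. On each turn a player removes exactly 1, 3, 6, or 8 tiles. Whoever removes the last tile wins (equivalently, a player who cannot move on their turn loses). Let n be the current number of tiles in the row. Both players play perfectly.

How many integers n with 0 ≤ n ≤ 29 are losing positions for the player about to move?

Use the standard recursion: the mover loses at a terminal position; elsewhere, the mover wins exactly when some move hands the opponent an L position.
n=0: no move → L
n=1: W (go to 0, an L position)
n=2: L (sole option 1(W) is W)
n=3: W (go to 2, an L position)
n=4: L (options 3(W), 1(W) are all W)
n=5: W (go to 4, an L position)
n=6: W (go to 0, an L position)
n=7: W (go to 4, an L position)
n=8: W (go to 2, an L position)
n=9: L (options 8(W), 6(W), 3(W), 1(W) are all W)
n=10: W (go to 9, an L position)
n=11: L (options 10(W), 8(W), 5(W), 3(W) are all W)
n=12: W (go to 11, an L position)
n=13: L (options 12(W), 10(W), 7(W), 5(W) are all W)
n=14: W (go to 13, an L position)
n=15: W (go to 9, an L position)
n=16: W (go to 13, an L position)
n=17: W (go to 11, an L position)
n=18: L (options 17(W), 15(W), 12(W), 10(W) are all W)
n=19: W (go to 18, an L position)
n=20: L (options 19(W), 17(W), 14(W), 12(W) are all W)
n=21: W (go to 20, an L position)
n=22: L (options 21(W), 19(W), 16(W), 14(W) are all W)
n=23: W (go to 22, an L position)
n=24: W (go to 18, an L position)
n=25: W (go to 22, an L position)
n=26: W (go to 20, an L position)
n=27: L (options 26(W), 24(W), 21(W), 19(W) are all W)
n=28: W (go to 27, an L position)
n=29: L (options 28(W), 26(W), 23(W), 21(W) are all W)
L entries with 0 ≤ n ≤ 29: n = 0, 2, 4, 9, 11, 13, 18, 20, 22, 27, 29; that makes 11.

11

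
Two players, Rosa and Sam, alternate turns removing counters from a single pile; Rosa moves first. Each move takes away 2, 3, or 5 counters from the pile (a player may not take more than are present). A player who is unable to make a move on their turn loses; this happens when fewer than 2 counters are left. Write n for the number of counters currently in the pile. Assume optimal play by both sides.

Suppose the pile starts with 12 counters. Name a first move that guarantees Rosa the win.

Remove 5, leaving 7.

Compute win/loss labels from the base case upward. A position with no move is L. Any other position is W if it can reach an L in one move, else L.
n=0: no move → L
n=1: no move → L
n=2: can move to 0, which is L ⇒ W
n=3: can move to 1, which is L ⇒ W
n=4: can move to 1, which is L ⇒ W
n=5: can move to 0, which is L ⇒ W
n=6: can move to 1, which is L ⇒ W
n=7: moves to 5(W), 4(W), 2(W); every one is W ⇒ L
n=8: moves to 6(W), 5(W), 3(W); every one is W ⇒ L
n=9: can move to 7, which is L ⇒ W
n=10: can move to 8, which is L ⇒ W
n=11: can move to 8, which is L ⇒ W
n=12: can move to 7, which is L ⇒ W
From 12, the L positions reachable in one move are: 7.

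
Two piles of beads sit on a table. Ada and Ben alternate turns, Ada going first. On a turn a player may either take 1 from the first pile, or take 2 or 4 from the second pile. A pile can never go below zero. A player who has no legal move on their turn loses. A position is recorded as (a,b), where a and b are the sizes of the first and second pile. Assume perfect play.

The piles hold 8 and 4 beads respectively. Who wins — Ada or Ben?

Use the standard recursion: the mover loses at a terminal position; elsewhere, the mover wins exactly when some move hands the opponent an L position.
No move ever increases a pile, so every position that can arise here has a ≤ 8 and b ≤ 4; it is enough to label the cells with 0 ≤ a ≤ 8 and 0 ≤ b ≤ 4.
Every move lowers a or b (never raises either), so fill the grid row by row in increasing a, and left to right within a row: each cell's successors are then already labelled.
      b=0  b=1  b=2  b=3  b=4
a=0:    L    L    W    W    W
a=1:    W    W    L    L    W
a=2:    L    L    W    W    W
a=3:    W    W    L    L    W
a=4:    L    L    W    W    W
a=5:    W    W    L    L    W
a=6:    L    L    W    W    W
a=7:    W    W    L    L    W
a=8:    L    L    W    W    W
Cells with no legal move (terminal, hence L): (0,0), (0,1).
The remaining L cells, each justified by listing all of its moves:
(1,2): L (options (0,2)(W), (1,0)(W) are all W)
(1,3): L (options (0,3)(W), (1,1)(W) are all W)
(2,0): L (sole option (1,0)(W) is W)
(2,1): L (sole option (1,1)(W) is W)
(3,2): L (options (2,2)(W), (3,0)(W) are all W)
(3,3): L (options (2,3)(W), (3,1)(W) are all W)
(4,0): L (sole option (3,0)(W) is W)
(4,1): L (sole option (3,1)(W) is W)
(5,2): L (options (4,2)(W), (5,0)(W) are all W)
(5,3): L (options (4,3)(W), (5,1)(W) are all W)
(6,0): L (sole option (5,0)(W) is W)
(6,1): L (sole option (5,1)(W) is W)
(7,2): L (options (6,2)(W), (7,0)(W) are all W)
(7,3): L (options (6,3)(W), (7,1)(W) are all W)
(8,0): L (sole option (7,0)(W) is W)
(8,1): L (sole option (7,1)(W) is W)
Every other cell has at least one move into one of the L cells above, so it is W.
The starting position (8,4) is W: Ada should move to (8,0), handing over an L position.

Ada wins.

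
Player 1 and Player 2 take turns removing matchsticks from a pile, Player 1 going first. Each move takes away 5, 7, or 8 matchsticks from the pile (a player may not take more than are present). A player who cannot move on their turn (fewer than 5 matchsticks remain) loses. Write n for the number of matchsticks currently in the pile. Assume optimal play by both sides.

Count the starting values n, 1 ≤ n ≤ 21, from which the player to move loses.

9

Positions with no move are L. A position that does have a move is losing for the player to move precisely when every available move leads to a winning position for the opponent. Fill in the labels:
n=0: no move → L
n=1: no move → L
n=2: no move → L
n=3: no move → L
n=4: no move → L
n=5: W (go to 0, an L position)
n=6: W (go to 1, an L position)
n=7: W (go to 2, an L position)
n=8: W (go to 3, an L position)
n=9: W (go to 4, an L position)
n=10: W (go to 3, an L position)
n=11: W (go to 4, an L position)
n=12: W (go to 4, an L position)
n=13: L (options 8(W), 6(W), 5(W) are all W)
n=14: L (options 9(W), 7(W), 6(W) are all W)
n=15: L (options 10(W), 8(W), 7(W) are all W)
n=16: L (options 11(W), 9(W), 8(W) are all W)
n=17: L (options 12(W), 10(W), 9(W) are all W)
n=18: W (go to 13, an L position)
n=19: W (go to 14, an L position)
n=20: W (go to 15, an L position)
n=21: W (go to 16, an L position)
L entries with 1 ≤ n ≤ 21 (n=0 is outside the asked range and is not counted): n = 1, 2, 3, 4, 13, 14, 15, 16, 17; that makes 9.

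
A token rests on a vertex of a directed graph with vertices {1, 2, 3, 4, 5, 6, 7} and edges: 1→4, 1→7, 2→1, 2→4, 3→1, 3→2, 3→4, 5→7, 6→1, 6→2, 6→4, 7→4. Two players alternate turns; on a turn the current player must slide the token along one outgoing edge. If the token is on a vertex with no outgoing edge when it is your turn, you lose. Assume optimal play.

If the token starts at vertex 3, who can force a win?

Build the W/L table. Terminal = L. A non-terminal position is W if it has a move to some L; otherwise it is L.
Every edge goes from a vertex to one that appears earlier in the order 4, 7, 1, 2, 3, 6, 5, so processing vertices in that order labels each vertex after all of its successors.
4: no outgoing edge → L
7: reaches L-position 4 → W
1: reaches L-position 4 → W
2: reaches L-position 4 → W
3: reaches L-position 4 → W
6: reaches L-position 4 → W
5: only reaches 7(W), which is W → L
The starting position 3 is W: the player to move should move to 4, handing over an L position.

The first player wins.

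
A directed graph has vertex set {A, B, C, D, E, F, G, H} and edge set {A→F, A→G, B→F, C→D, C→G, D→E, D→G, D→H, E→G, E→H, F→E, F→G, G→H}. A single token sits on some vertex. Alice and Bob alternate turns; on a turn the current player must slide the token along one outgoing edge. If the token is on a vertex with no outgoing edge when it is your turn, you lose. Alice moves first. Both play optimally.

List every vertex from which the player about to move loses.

C, F, H

Work bottom-up. With no move the player to move loses. Otherwise the position is W if at least one move leads to an L position for the opponent, and L if every move leads to a W.
Every edge goes from a vertex to one that appears earlier in the order H, G, E, D, F, A, C, B, so processing vertices in that order labels each vertex after all of its successors.
H: no outgoing edge → L
G: →H(L), so W
E: →H(L), so W
D: →H(L), so W
F: →E(W), G(W) — all W, so L
A: →F(L), so W
C: →D(W), G(W) — all W, so L
B: →F(L), so W
Reading off the rows marked L gives the requested list; there are 3 such vertices.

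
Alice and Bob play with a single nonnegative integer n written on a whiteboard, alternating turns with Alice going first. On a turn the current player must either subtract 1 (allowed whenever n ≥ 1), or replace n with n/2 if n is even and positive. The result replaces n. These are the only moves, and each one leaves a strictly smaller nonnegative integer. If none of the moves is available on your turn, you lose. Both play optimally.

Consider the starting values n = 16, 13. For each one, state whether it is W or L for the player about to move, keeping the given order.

16: W, 13: L

Use the standard recursion: the mover loses at a terminal position; elsewhere, the mover wins exactly when some move hands the opponent an L position.
n=0: no move → L
n=1: W (go to 0, an L position)
n=2: L (sole option 1(W) is W)
n=3: W (go to 2, an L position)
n=4: W (go to 2, an L position)
n=5: L (sole option 4(W) is W)
n=6: W (go to 5, an L position)
n=7: L (sole option 6(W) is W)
n=8: W (go to 7, an L position)
n=9: L (sole option 8(W) is W)
n=10: W (go to 5, an L position)
n=11: L (sole option 10(W) is W)
n=12: W (go to 11, an L position)
n=13: L (sole option 12(W) is W)
n=14: W (go to 7, an L position)
n=15: L (sole option 14(W) is W)
n=16: W (go to 15, an L position)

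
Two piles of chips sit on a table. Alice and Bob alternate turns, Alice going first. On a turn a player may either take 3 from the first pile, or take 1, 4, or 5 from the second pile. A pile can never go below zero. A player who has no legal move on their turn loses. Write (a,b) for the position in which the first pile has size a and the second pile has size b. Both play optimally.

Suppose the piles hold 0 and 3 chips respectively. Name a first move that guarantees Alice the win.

Move to (0,2).

Classify positions by backward induction: terminal positions (no move available) are L. From any other position, the mover wins iff some move reaches an L.
No move ever increases a pile, so every position that can arise here has a ≤ 0 and b ≤ 3; it is enough to label the cells with 0 ≤ a ≤ 0 and 0 ≤ b ≤ 3.
Every move lowers a or b (never raises either), so fill the grid row by row in increasing a, and left to right within a row: each cell's successors are then already labelled.
      b=0  b=1  b=2  b=3
a=0:    L    W    L    W
Cells with no legal move (terminal, hence L): (0,0).
The remaining L cells, each justified by listing all of its moves:
(0,2): the only move is to (0,1)(W), a W ⇒ L
Every other cell has at least one move into one of the L cells above, so it is W.
From (0,3), the L positions reachable in one move are: (0,2).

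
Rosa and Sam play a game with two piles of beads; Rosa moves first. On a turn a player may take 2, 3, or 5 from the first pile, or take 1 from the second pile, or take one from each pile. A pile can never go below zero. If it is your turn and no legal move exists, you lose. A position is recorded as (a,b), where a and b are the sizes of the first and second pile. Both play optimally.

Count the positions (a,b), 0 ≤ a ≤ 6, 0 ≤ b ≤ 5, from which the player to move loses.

12

Classify positions by backward induction: terminal positions (no move available) are L. From any other position, the mover wins iff some move reaches an L.
Every move lowers a or b (never raises either), so fill the grid row by row in increasing a, and left to right within a row: each cell's successors are then already labelled.
      b=0  b=1  b=2  b=3  b=4  b=5
a=0:    L    W    L    W    L    W
a=1:    L    W    L    W    L    W
a=2:    W    W    W    W    W    W
a=3:    W    L    W    L    W    L
a=4:    W    L    W    L    W    L
a=5:    W    W    W    W    W    W
a=6:    W    W    W    W    W    W
Cells with no legal move (terminal, hence L): (0,0), (1,0).
The remaining L cells, each justified by listing all of its moves:
(0,2): →(0,1)(W) only, which is W, so L
(0,4): →(0,3)(W) only, which is W, so L
(1,2): →(1,1)(W), (0,1)(W) — all W, so L
(1,4): →(1,3)(W), (0,3)(W) — all W, so L
(3,1): →(1,1)(W), (0,1)(W), (3,0)(W), (2,0)(W) — all W, so L
(3,3): →(1,3)(W), (0,3)(W), (3,2)(W), (2,2)(W) — all W, so L
(3,5): →(1,5)(W), (0,5)(W), (3,4)(W), (2,4)(W) — all W, so L
(4,1): →(2,1)(W), (1,1)(W), (4,0)(W), (3,0)(W) — all W, so L
(4,3): →(2,3)(W), (1,3)(W), (4,2)(W), (3,2)(W) — all W, so L
(4,5): →(2,5)(W), (1,5)(W), (4,4)(W), (3,4)(W) — all W, so L
Every other cell has at least one move into one of the L cells above, so it is W.
L cells per row: a=0: 3, a=1: 3, a=2: 0, a=3: 3, a=4: 3, a=5: 0, a=6: 0; total 12.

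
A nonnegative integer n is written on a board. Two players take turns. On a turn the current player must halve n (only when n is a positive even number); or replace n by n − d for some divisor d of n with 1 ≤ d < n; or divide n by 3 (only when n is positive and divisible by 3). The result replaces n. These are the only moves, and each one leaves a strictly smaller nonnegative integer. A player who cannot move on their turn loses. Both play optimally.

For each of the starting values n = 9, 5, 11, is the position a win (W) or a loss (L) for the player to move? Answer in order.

9: L, 5: W, 11: L

Classify positions by backward induction: terminal positions (no move available) are L. From any other position, the mover wins iff some move reaches an L.
n=0: no move → L
n=1: no move → L
n=2: can move to 1, which is L ⇒ W
n=3: can move to 1, which is L ⇒ W
n=4: moves to 2(W), 3(W); every one is W ⇒ L
n=5: can move to 4, which is L ⇒ W
n=6: can move to 4, which is L ⇒ W
n=7: the only move is to 6(W), a W ⇒ L
n=8: can move to 4, which is L ⇒ W
n=9: moves to 3(W), 6(W), 8(W); every one is W ⇒ L
n=10: can move to 9, which is L ⇒ W
n=11: the only move is to 10(W), a W ⇒ L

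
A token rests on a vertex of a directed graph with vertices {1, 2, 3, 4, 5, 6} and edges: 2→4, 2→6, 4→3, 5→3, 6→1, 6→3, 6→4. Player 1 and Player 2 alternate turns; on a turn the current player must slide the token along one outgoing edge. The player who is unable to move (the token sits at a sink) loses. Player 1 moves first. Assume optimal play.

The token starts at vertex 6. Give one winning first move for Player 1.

Label each position W (a win for the player to move) or L (a loss). A position with no legal move is L; any other position is W exactly when some move reaches an L, and L when every move reaches a W.
Every edge goes from a vertex to one that appears earlier in the order 1, 3, 4, 6, 5, 2, so processing vertices in that order labels each vertex after all of its successors.
1: no outgoing edge → L
3: no outgoing edge → L
4: can move to 3, which is L ⇒ W
6: can move to 3, which is L ⇒ W
5: can move to 3, which is L ⇒ W
2: moves to 6(W), 4(W); every one is W ⇒ L
From 6, the L positions reachable in one move are: 3, 1. Any move reaching one of these is winning.

Move to 3.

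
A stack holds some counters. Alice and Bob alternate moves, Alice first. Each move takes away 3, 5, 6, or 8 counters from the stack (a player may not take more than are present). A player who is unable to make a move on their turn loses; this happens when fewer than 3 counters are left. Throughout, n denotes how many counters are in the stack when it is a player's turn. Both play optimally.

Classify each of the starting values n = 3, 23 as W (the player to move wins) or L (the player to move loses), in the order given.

Positions with no move are L. A position that does have a move is losing for the player to move precisely when every available move leads to a winning position for the opponent. Fill in the labels:
n=0: no move → L
n=1: no move → L
n=2: no move → L
n=3: can move to 0, which is L ⇒ W
n=4: can move to 1, which is L ⇒ W
n=5: can move to 2, which is L ⇒ W
n=6: can move to 1, which is L ⇒ W
n=7: can move to 2, which is L ⇒ W
n=8: can move to 2, which is L ⇒ W
n=9: can move to 1, which is L ⇒ W
n=10: can move to 2, which is L ⇒ W
n=11: moves to 8(W), 6(W), 5(W), 3(W); every one is W ⇒ L
n=12: moves to 9(W), 7(W), 6(W), 4(W); every one is W ⇒ L
n=13: moves to 10(W), 8(W), 7(W), 5(W); every one is W ⇒ L
n=14: can move to 11, which is L ⇒ W
n=15: can move to 12, which is L ⇒ W
n=16: can move to 13, which is L ⇒ W
n=17: can move to 12, which is L ⇒ W
n=18: can move to 13, which is L ⇒ W
n=19: can move to 13, which is L ⇒ W
n=20: can move to 12, which is L ⇒ W
n=21: can move to 13, which is L ⇒ W
n=22: moves to 19(W), 17(W), 16(W), 14(W); every one is W ⇒ L
n=23: moves to 20(W), 18(W), 17(W), 15(W); every one is W ⇒ L

3: W, 23: L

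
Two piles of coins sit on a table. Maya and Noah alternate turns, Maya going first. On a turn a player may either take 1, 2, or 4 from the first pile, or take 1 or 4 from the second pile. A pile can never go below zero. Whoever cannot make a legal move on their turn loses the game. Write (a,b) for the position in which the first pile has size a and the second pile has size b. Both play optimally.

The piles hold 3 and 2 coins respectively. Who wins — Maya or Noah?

Positions with no move are L. A position that does have a move is losing for the player to move precisely when every available move leads to a winning position for the opponent. Fill in the labels:
No move ever increases a pile, so every position that can arise here has a ≤ 3 and b ≤ 2; it is enough to label the cells with 0 ≤ a ≤ 3 and 0 ≤ b ≤ 2.
Every move lowers a or b (never raises either), so fill the grid row by row in increasing a, and left to right within a row: each cell's successors are then already labelled.
      b=0  b=1  b=2
a=0:    L    W    L
a=1:    W    L    W
a=2:    W    W    W
a=3:    L    W    L
Cells with no legal move (terminal, hence L): (0,0).
The remaining L cells, each justified by listing all of its moves:
(0,2): the only move is to (0,1)(W), a W ⇒ L
(1,1): moves to (0,1)(W), (1,0)(W); every one is W ⇒ L
(3,0): moves to (2,0)(W), (1,0)(W); every one is W ⇒ L
(3,2): moves to (2,2)(W), (1,2)(W), (3,1)(W); every one is W ⇒ L
Every other cell has at least one move into one of the L cells above, so it is W.
Every move from (3,2) reaches a W position, so the mover loses.

Noah wins.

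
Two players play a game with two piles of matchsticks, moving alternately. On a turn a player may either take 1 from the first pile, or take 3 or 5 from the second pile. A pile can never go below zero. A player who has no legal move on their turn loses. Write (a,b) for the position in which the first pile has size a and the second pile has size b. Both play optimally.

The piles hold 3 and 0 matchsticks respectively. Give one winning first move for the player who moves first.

Build the W/L table. Terminal = L. A non-terminal position is W if it has a move to some L; otherwise it is L.
No move ever increases a pile, so every position that can arise here has a ≤ 3 and b ≤ 0; it is enough to label the cells with 0 ≤ a ≤ 3 and 0 ≤ b ≤ 0.
Every move lowers a or b (never raises either), so fill the grid row by row in increasing a, and left to right within a row: each cell's successors are then already labelled.
      b=0
a=0:    L
a=1:    W
a=2:    L
a=3:    W
Cells with no legal move (terminal, hence L): (0,0).
The remaining L cells, each justified by listing all of its moves:
(2,0): only reaches (1,0)(W), which is W → L
Every other cell has at least one move into one of the L cells above, so it is W.
From (3,0), the L positions reachable in one move are: (2,0).

Move to (2,0).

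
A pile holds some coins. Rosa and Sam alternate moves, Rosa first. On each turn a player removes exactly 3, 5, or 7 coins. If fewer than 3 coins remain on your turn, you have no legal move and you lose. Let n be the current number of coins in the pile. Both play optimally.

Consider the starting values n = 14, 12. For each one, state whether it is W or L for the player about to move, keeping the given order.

14: W, 12: L

Classify positions by backward induction: terminal positions (no move available) are L. From any other position, the mover wins iff some move reaches an L.
n=0: no move → L
n=1: no move → L
n=2: no move → L
n=3: →0(L), so W
n=4: →1(L), so W
n=5: →2(L), so W
n=6: →1(L), so W
n=7: →2(L), so W
n=8: →1(L), so W
n=9: →2(L), so W
n=10: →7(W), 5(W), 3(W) — all W, so L
n=11: →8(W), 6(W), 4(W) — all W, so L
n=12: →9(W), 7(W), 5(W) — all W, so L
n=13: →10(L), so W
n=14: →11(L), so W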